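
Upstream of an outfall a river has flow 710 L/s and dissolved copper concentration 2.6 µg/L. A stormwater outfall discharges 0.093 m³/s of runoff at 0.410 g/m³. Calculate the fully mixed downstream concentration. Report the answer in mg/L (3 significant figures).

710 L/s = 0.71 m³/s.
2.6 µg/L = 0.0026 mg/L.
By mass balance at complete mixing, C = (0.093·0.41 + 0.71·0.0026) / (0.093 + 0.71) = 0.03998/0.803 = 0.04978 mg/L.

0.0498 mg/L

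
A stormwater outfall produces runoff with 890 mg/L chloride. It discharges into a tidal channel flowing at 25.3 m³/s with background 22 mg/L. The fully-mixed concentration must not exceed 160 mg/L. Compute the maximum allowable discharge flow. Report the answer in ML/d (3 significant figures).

413 ML/d

Mass balance at complete mixing: C_std·(Q_w + Q_r) = Q_w·C_e + Q_r·C_b.
Rearranging, Q_w = Q_r·(C_std − C_b)/(C_e − C_std) = 25.3·(160 − 22) / (890 − 160) = 4.783 m³/s.
= 413.2 ML/d.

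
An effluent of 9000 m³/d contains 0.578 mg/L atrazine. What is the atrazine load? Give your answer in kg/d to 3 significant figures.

9000 m³/d = 0.1042 m³/s.
Mass flux = Q·C = 0.1042 m³/s × 0.578 g/m³ = 0.06021 g/s.
= 0.06021 g/s × 86.4 = 5.202 kg/d.

5.20 kg/d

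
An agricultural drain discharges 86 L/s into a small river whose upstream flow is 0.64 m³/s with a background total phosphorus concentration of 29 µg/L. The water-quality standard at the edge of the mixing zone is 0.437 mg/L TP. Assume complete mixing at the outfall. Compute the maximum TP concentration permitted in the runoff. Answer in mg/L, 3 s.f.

86 L/s = 0.086 m³/s.
29 µg/L = 0.029 mg/L.
Mass balance: 0.437·0.726 = 0.086·Cₑ + 0.64·0.029.
Cₑ = (0.3173 − 0.01856) / 0.086 = 3.473 mg/L.

3.47 mg/L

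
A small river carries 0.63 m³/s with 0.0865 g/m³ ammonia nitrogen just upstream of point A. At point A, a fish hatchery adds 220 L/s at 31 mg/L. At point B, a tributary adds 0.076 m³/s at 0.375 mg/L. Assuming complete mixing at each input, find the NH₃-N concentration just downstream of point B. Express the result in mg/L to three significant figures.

7.45 mg/L

220 L/s = 0.22 m³/s.
After input A: C = (0.63·0.0865 + 0.22·31) / 0.85 = 8.088 mg/L.
After input B: C = (0.85·8.088 + 0.076·0.375) / 0.926 = 7.455 mg/L.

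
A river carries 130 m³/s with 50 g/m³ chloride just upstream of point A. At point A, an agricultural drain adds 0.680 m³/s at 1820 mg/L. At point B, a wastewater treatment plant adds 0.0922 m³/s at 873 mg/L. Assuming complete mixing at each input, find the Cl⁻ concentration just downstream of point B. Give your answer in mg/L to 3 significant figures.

After input A: C = (130·50 + 0.68·1820) / 130.7 = 59.21 mg/L.
After input B: C = (130.7·59.21 + 0.0922·873) / 130.8 = 59.78 mg/L.

59.8 mg/L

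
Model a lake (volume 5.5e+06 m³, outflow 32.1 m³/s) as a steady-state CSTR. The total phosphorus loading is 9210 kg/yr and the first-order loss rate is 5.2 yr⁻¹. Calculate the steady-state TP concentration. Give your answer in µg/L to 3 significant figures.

Outflow Q = 32.1 m³/s × 3.156e+07 s/yr = 1.013e+09 m³/yr.
Steady-state CSTR mass balance: W = Q·C + k·V·C, so C = W/(Q + kV).
Q + kV = 1.013e+09 + 5.2·5.5e+06 = 1.042e+09 m³/yr.
C = 9210/1.042e+09 = 8.842e-06 kg/m³ = 0.008842 mg/L = 8.842 µg/L.

8.84 µg/L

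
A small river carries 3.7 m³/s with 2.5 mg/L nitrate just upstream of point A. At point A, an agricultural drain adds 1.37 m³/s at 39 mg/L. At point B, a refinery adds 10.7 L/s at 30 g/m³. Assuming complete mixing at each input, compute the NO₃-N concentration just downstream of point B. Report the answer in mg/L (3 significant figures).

After input A: C = (3.7·2.5 + 1.37·39) / 5.07 = 12.36 mg/L.
10.7 L/s = 0.0107 m³/s.
After input B: C = (5.07·12.36 + 0.0107·30) / 5.081 = 12.4 mg/L.

12.4 mg/L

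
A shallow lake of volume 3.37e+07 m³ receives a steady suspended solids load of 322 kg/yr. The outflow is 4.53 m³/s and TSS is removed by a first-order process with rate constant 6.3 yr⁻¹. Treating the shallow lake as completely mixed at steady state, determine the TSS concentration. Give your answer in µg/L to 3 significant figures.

Outflow Q = 4.53 m³/s × 3.156e+07 s/yr = 1.43e+08 m³/yr.
Steady-state CSTR mass balance: W = Q·C + k·V·C, so C = W/(Q + kV).
Q + kV = 1.43e+08 + 6.3·3.37e+07 = 3.553e+08 m³/yr.
C = 322/3.553e+08 = 9.064e-07 kg/m³ = 0.0009064 mg/L = 0.9064 µg/L.

0.906 µg/L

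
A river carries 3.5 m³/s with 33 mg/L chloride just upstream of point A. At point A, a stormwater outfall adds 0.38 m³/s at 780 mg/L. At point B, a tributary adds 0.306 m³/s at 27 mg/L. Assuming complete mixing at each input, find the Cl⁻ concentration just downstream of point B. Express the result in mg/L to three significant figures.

After input A: C = (3.5·33 + 0.38·780) / 3.88 = 106.2 mg/L.
After input B: C = (3.88·106.2 + 0.306·27) / 4.186 = 100.4 mg/L.

100 mg/L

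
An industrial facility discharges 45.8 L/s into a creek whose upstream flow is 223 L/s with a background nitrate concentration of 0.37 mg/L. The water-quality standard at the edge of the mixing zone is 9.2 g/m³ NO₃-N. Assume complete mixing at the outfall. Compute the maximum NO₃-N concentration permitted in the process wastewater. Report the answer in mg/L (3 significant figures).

52.2 mg/L

45.8 L/s = 0.0458 m³/s.
223 L/s = 0.223 m³/s.
Mass balance: 9.2·0.2688 = 0.0458·Cₑ + 0.223·0.37.
Cₑ = (2.473 − 0.08251) / 0.0458 = 52.19 mg/L.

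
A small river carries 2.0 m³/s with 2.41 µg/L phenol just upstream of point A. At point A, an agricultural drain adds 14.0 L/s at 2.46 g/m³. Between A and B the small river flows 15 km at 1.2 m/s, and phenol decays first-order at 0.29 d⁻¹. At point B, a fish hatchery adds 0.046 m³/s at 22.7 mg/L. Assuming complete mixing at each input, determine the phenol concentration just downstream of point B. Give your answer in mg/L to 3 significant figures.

0.525 mg/L

2.41 µg/L = 0.00241 mg/L.
14.0 L/s = 0.014 m³/s.
After input A: C = (2·0.00241 + 0.014·2.46) / 2.014 = 0.01949 mg/L.
Over the 15 km reach to input B (t = 1.25e+04 s = 0.1447 d), decay gives C = 0.01949·exp(−0.29·0.1447) = 0.01869 mg/L.
After input B: C = (2.014·0.01869 + 0.046·22.7) / 2.06 = 0.5252 mg/L.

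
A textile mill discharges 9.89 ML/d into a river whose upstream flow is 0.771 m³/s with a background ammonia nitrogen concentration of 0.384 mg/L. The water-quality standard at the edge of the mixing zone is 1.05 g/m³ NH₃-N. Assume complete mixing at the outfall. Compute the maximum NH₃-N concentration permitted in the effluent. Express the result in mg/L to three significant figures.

5.54 mg/L

9.89 ML/d = 0.1145 m³/s.
Mass balance: 1.05·0.8855 = 0.1145·Cₑ + 0.771·0.384.
Cₑ = (0.9297 − 0.2961) / 0.1145 = 5.536 mg/L.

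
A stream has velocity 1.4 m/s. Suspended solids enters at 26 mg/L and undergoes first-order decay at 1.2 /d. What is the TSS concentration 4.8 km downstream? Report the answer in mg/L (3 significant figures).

Travel time t = 4.8 km / 1.4 m/s = 4800/1.4 = 3429 s = 0.03968 d.
First-order decay: C = 26·exp(−1.2·0.03968) = 26·0.9535 = 24.79 mg/L.

24.8 mg/L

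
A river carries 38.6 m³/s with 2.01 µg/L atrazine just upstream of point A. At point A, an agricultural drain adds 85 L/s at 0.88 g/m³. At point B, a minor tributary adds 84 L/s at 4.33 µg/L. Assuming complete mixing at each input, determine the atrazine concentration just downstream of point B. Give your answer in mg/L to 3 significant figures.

2.01 µg/L = 0.00201 mg/L.
85 L/s = 0.085 m³/s.
After input A: C = (38.6·0.00201 + 0.085·0.88) / 38.69 = 0.003939 mg/L.
84 L/s = 0.084 m³/s.
4.33 µg/L = 0.00433 mg/L.
After input B: C = (38.69·0.003939 + 0.084·0.00433) / 38.77 = 0.00394 mg/L.

0.00394 mg/L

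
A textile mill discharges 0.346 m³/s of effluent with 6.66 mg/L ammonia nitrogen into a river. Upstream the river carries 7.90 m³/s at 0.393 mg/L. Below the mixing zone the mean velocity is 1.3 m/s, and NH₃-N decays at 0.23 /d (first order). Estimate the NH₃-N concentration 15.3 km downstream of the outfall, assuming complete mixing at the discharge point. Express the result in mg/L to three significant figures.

After complete mixing, C₀ = (0.346·6.66 + 7.9·0.393) / 8.246 = 0.656 mg/L.
Travel time t = 1.53e+04 m / 1.3 m/s = 1.177e+04 s = 0.1362 d.
C = 0.656·exp(−0.23·0.1362) = 0.656·0.9692 = 0.6357 mg/L.

0.636 mg/L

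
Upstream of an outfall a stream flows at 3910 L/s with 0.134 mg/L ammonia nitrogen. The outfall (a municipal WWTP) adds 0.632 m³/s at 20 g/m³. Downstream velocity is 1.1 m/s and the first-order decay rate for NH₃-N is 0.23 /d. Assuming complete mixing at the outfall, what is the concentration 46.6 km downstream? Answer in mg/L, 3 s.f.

2.59 mg/L

3910 L/s = 3.91 m³/s.
After complete mixing, C₀ = (0.632·20 + 3.91·0.134) / 4.542 = 2.898 mg/L.
Travel time t = 4.66e+04 m / 1.1 m/s = 4.236e+04 s = 0.4903 d.
C = 2.898·exp(−0.23·0.4903) = 2.898·0.8934 = 2.589 mg/L.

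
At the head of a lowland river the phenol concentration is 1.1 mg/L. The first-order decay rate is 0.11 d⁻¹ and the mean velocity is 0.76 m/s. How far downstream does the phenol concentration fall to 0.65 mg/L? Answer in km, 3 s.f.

314 km

From C = C₀·e^(−kt), t = ln(C₀/C)/k = ln(1.1/0.65)/0.11 = 0.5261/0.11 = 4.783 d.
Distance = v·t = 0.76 m/s × 4.132e+05 s = 3.14e+05 m = 314 km.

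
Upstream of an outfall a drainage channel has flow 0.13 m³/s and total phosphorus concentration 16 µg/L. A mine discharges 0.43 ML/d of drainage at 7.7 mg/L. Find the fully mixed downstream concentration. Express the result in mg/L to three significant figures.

0.43 ML/d = 0.004977 m³/s.
16 µg/L = 0.016 mg/L.
Flow-weighted mixing gives C = (0.004977·7.7 + 0.13·0.016) / (0.004977 + 0.13) = 0.0404/0.135 = 0.2993 mg/L.

0.299 mg/L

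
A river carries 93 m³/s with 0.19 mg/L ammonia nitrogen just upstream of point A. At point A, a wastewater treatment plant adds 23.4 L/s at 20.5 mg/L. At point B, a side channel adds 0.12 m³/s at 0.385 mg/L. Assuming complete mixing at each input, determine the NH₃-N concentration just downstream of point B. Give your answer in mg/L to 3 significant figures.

23.4 L/s = 0.0234 m³/s.
After input A: C = (93·0.19 + 0.0234·20.5) / 93.02 = 0.1951 mg/L.
After input B: C = (93.02·0.1951 + 0.12·0.385) / 93.14 = 0.1954 mg/L.

0.195 mg/L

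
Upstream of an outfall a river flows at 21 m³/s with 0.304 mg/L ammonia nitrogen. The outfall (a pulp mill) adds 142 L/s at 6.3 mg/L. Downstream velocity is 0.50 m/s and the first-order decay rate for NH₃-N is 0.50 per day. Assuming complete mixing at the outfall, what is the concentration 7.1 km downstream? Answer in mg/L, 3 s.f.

0.317 mg/L

142 L/s = 0.142 m³/s.
After complete mixing, C₀ = (0.142·6.3 + 21·0.304) / 21.14 = 0.3443 mg/L.
Travel time t = 7100 m / 0.50 m/s = 1.42e+04 s = 0.1644 d.
C = 0.3443·exp(−0.50·0.1644) = 0.3443·0.9211 = 0.3171 mg/L.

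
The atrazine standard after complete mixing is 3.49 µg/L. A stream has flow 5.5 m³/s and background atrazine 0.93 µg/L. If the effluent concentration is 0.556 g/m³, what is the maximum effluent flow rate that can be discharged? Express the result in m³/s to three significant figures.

0.93 µg/L = 0.00093 mg/L.
3.49 µg/L = 0.00349 mg/L.
Mass balance at complete mixing: C_std·(Q_w + Q_r) = Q_w·C_e + Q_r·C_b.
Rearranging, Q_w = Q_r·(C_std − C_b)/(C_e − C_std) = 5.5·(0.00349 − 0.00093) / (0.556 − 0.00349) = 0.02548 m³/s.

0.0255 m³/s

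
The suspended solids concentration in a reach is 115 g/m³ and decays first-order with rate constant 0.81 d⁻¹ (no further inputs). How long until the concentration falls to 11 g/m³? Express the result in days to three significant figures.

t = ln(C₀/C)/k = ln(115/11)/0.81 = 2.347/0.81 = 2.898 d.

2.90 d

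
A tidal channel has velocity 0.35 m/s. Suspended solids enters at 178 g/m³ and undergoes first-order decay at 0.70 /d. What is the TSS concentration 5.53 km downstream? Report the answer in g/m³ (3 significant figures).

157 g/m³

Travel time t = 5.53 km / 0.35 m/s = 5530/0.35 = 1.58e+04 s = 0.1829 d.
First-order decay: C = 178·exp(−0.70·0.1829) = 178·0.8798 = 156.6 g/m³.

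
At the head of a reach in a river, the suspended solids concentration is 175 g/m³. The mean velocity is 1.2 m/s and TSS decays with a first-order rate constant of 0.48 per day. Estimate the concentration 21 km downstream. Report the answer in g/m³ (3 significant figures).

159 g/m³

Travel time t = 21 km / 1.2 m/s = 2.1e+04/1.2 = 1.75e+04 s = 0.2025 d.
First-order decay: C = 175·exp(−0.48·0.2025) = 175·0.9074 = 158.8 g/m³.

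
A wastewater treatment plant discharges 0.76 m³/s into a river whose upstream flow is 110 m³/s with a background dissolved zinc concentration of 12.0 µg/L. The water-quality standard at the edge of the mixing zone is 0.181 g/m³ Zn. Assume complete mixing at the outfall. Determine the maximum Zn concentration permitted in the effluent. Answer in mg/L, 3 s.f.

12.0 µg/L = 0.012 mg/L.
Mass balance: 0.181·110.8 = 0.76·Cₑ + 110·0.012.
Cₑ = (20.05 − 1.32) / 0.76 = 24.64 mg/L.

24.6 mg/L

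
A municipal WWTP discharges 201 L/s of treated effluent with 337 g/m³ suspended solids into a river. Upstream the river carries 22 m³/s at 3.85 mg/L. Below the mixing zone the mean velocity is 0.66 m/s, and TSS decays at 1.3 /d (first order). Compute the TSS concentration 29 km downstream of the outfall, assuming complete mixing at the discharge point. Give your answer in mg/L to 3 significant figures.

201 L/s = 0.201 m³/s.
After complete mixing, C₀ = (0.201·337 + 22·3.85) / 22.2 = 6.866 mg/L.
Travel time t = 2.9e+04 m / 0.66 m/s = 4.394e+04 s = 0.5086 d.
C = 6.866·exp(−1.3·0.5086) = 6.866·0.5163 = 3.545 mg/L.

3.54 mg/L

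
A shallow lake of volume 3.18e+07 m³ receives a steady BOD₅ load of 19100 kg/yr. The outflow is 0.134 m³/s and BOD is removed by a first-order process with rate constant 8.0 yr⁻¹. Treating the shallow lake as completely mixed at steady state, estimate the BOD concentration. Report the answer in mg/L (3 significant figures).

0.0739 mg/L

Outflow Q = 0.134 m³/s × 3.156e+07 s/yr = 4.229e+06 m³/yr.
Steady-state CSTR mass balance: W = Q·C + k·V·C, so C = W/(Q + kV).
Q + kV = 4.229e+06 + 8.0·3.18e+07 = 2.586e+08 m³/yr.
C = 19100/2.586e+08 = 7.385e-05 kg/m³ = 0.07385 mg/L.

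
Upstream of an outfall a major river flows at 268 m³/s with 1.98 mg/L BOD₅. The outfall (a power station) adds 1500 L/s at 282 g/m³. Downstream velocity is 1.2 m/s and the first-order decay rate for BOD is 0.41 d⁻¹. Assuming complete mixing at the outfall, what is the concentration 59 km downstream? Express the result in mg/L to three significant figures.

2.80 mg/L

1500 L/s = 1.5 m³/s.
After complete mixing, C₀ = (1.5·282 + 268·1.98) / 269.5 = 3.539 mg/L.
Travel time t = 5.9e+04 m / 1.2 m/s = 4.917e+04 s = 0.5691 d.
C = 3.539·exp(−0.41·0.5691) = 3.539·0.7919 = 2.802 mg/L.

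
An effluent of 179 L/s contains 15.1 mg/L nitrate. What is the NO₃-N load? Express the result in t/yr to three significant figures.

179 L/s = 0.179 m³/s.
Mass flux = Q·C = 0.179 m³/s × 15.1 g/m³ = 2.703 g/s.
= 2.703 g/s × 31.56 = 85.3 t/yr.

85.3 t/yr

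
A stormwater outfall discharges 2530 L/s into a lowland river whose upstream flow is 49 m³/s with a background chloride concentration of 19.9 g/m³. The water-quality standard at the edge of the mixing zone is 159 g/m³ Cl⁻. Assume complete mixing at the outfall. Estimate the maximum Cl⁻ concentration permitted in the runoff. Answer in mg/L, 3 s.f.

2850 mg/L

2530 L/s = 2.53 m³/s.
Mass balance: 159·51.53 = 2.53·Cₑ + 49·19.9.
Cₑ = (8193 − 975.1) / 2.53 = 2853 mg/L.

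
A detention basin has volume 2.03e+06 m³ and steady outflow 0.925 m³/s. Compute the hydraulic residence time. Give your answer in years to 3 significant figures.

0.0695 yr

Q = 0.925 m³/s × 3.156e+07 s/yr = 2.919e+07 m³/yr.
Hydraulic residence time τ = V/Q = 2.03e+06/2.919e+07 = 0.06954 yr.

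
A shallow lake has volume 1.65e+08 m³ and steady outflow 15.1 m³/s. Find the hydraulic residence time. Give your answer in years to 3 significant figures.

0.346 yr

Q = 15.1 m³/s × 3.156e+07 s/yr = 4.765e+08 m³/yr.
Hydraulic residence time τ = V/Q = 1.65e+08/4.765e+08 = 0.3463 yr.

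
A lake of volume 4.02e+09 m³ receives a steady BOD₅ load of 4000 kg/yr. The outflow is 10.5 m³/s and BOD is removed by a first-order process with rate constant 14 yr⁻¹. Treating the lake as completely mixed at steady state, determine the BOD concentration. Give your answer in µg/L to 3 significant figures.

0.0707 µg/L

Outflow Q = 10.5 m³/s × 3.156e+07 s/yr = 3.314e+08 m³/yr.
Steady-state CSTR mass balance: W = Q·C + k·V·C, so C = W/(Q + kV).
Q + kV = 3.314e+08 + 14·4.02e+09 = 5.661e+10 m³/yr.
C = 4000/5.661e+10 = 7.066e-08 kg/m³ = 7.066e-05 mg/L = 0.07066 µg/L.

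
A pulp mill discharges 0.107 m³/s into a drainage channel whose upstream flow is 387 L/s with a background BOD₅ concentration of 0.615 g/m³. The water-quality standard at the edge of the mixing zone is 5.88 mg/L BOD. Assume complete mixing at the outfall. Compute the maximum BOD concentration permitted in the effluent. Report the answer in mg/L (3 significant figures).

387 L/s = 0.387 m³/s.
Mass balance: 5.88·0.494 = 0.107·Cₑ + 0.387·0.615.
Cₑ = (2.905 − 0.238) / 0.107 = 24.92 mg/L.

24.9 mg/L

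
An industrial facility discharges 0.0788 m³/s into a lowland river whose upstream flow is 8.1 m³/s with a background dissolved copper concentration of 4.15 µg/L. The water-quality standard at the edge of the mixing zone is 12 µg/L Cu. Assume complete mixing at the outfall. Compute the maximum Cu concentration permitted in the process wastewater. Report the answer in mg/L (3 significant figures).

0.819 mg/L

4.15 µg/L = 0.00415 mg/L.
12 µg/L = 0.012 mg/L.
Mass balance: 0.012·8.179 = 0.0788·Cₑ + 8.1·0.00415.
Cₑ = (0.09815 − 0.03361) / 0.0788 = 0.8189 mg/L.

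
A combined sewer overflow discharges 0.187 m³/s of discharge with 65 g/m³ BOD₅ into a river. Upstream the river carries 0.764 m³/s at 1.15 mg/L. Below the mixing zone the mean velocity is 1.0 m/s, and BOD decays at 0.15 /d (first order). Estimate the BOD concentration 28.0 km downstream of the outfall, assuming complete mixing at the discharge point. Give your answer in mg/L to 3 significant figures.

13.1 mg/L

After complete mixing, C₀ = (0.187·65 + 0.764·1.15) / 0.951 = 13.71 mg/L.
Travel time t = 2.8e+04 m / 1.0 m/s = 2.8e+04 s = 0.3241 d.
C = 13.71·exp(−0.15·0.3241) = 13.71·0.9526 = 13.05 mg/L.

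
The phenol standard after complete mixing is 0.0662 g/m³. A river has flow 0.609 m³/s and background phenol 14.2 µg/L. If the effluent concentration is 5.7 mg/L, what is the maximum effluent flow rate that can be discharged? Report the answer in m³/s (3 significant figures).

14.2 µg/L = 0.0142 mg/L.
Mass balance at complete mixing: C_std·(Q_w + Q_r) = Q_w·C_e + Q_r·C_b.
Rearranging, Q_w = Q_r·(C_std − C_b)/(C_e − C_std) = 0.609·(0.0662 − 0.0142) / (5.7 − 0.0662) = 0.005621 m³/s.

0.00562 m³/s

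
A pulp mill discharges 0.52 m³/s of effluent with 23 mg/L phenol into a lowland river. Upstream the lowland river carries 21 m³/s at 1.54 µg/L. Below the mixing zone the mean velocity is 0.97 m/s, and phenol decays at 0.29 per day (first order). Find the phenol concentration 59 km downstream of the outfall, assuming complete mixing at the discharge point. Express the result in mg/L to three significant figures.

1.54 µg/L = 0.00154 mg/L.
After complete mixing, C₀ = (0.52·23 + 21·0.00154) / 21.52 = 0.5573 mg/L.
Travel time t = 5.9e+04 m / 0.97 m/s = 6.082e+04 s = 0.704 d.
C = 0.5573·exp(−0.29·0.704) = 0.5573·0.8153 = 0.4544 mg/L.

0.454 mg/L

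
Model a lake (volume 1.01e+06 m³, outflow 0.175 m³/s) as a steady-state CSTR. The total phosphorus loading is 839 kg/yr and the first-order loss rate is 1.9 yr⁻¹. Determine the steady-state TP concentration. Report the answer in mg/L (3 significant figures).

Outflow Q = 0.175 m³/s × 3.156e+07 s/yr = 5.523e+06 m³/yr.
Steady-state CSTR mass balance: W = Q·C + k·V·C, so C = W/(Q + kV).
Q + kV = 5.523e+06 + 1.9·1.01e+06 = 7.442e+06 m³/yr.
C = 839/7.442e+06 = 0.0001127 kg/m³ = 0.1127 mg/L.

0.113 mg/L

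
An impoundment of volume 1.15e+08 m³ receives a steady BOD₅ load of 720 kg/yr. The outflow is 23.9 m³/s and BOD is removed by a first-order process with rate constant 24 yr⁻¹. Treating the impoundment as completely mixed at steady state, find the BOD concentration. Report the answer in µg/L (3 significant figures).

Outflow Q = 23.9 m³/s × 3.156e+07 s/yr = 7.542e+08 m³/yr.
Steady-state CSTR mass balance: W = Q·C + k·V·C, so C = W/(Q + kV).
Q + kV = 7.542e+08 + 24·1.15e+08 = 3.514e+09 m³/yr.
C = 720/3.514e+09 = 2.049e-07 kg/m³ = 0.0002049 mg/L = 0.2049 µg/L.

0.205 µg/L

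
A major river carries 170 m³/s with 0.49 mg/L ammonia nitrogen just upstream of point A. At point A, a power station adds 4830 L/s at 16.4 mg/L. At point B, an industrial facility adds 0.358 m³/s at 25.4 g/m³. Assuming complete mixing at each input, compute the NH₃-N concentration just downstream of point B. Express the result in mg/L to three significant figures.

0.980 mg/L

4830 L/s = 4.83 m³/s.
After input A: C = (170·0.49 + 4.83·16.4) / 174.8 = 0.9295 mg/L.
After input B: C = (174.8·0.9295 + 0.358·25.4) / 175.2 = 0.9795 mg/L.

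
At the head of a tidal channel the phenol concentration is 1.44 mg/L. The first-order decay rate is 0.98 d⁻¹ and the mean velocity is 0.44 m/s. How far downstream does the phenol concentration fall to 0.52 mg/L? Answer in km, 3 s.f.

39.5 km

From C = C₀·e^(−kt), t = ln(C₀/C)/k = ln(1.44/0.52)/0.98 = 1.019/0.98 = 1.039 d.
Distance = v·t = 0.44 m/s × 8.98e+04 s = 3.951e+04 m = 39.51 km.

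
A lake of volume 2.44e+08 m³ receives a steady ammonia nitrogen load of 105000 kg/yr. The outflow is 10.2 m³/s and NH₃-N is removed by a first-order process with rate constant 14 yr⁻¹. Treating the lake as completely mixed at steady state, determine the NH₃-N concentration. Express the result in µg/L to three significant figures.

Outflow Q = 10.2 m³/s × 3.156e+07 s/yr = 3.219e+08 m³/yr.
Steady-state CSTR mass balance: W = Q·C + k·V·C, so C = W/(Q + kV).
Q + kV = 3.219e+08 + 14·2.44e+08 = 3.738e+09 m³/yr.
C = 105000/3.738e+09 = 2.809e-05 kg/m³ = 0.02809 mg/L = 28.09 µg/L.

28.1 µg/L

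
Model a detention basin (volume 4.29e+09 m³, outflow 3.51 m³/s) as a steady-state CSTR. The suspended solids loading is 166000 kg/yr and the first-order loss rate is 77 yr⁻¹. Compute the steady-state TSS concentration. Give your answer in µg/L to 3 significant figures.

Outflow Q = 3.51 m³/s × 3.156e+07 s/yr = 1.108e+08 m³/yr.
Steady-state CSTR mass balance: W = Q·C + k·V·C, so C = W/(Q + kV).
Q + kV = 1.108e+08 + 77·4.29e+09 = 3.304e+11 m³/yr.
C = 166000/3.304e+11 = 5.024e-07 kg/m³ = 0.0005024 mg/L = 0.5024 µg/L.

0.502 µg/L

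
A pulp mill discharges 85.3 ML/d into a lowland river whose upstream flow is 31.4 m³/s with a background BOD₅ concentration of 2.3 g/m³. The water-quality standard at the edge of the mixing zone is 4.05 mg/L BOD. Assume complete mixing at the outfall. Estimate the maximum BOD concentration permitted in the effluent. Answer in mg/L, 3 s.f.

59.7 mg/L

85.3 ML/d = 0.9873 m³/s.
Mass balance: 4.05·32.39 = 0.9873·Cₑ + 31.4·2.3.
Cₑ = (131.2 − 72.22) / 0.9873 = 59.71 mg/L.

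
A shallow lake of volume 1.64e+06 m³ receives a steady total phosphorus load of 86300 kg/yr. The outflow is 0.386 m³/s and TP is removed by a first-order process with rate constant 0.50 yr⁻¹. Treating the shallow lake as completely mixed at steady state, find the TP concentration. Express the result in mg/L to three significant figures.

6.64 mg/L

Outflow Q = 0.386 m³/s × 3.156e+07 s/yr = 1.218e+07 m³/yr.
Steady-state CSTR mass balance: W = Q·C + k·V·C, so C = W/(Q + kV).
Q + kV = 1.218e+07 + 0.50·1.64e+06 = 1.3e+07 m³/yr.
C = 86300/1.3e+07 = 0.006638 kg/m³ = 6.638 mg/L.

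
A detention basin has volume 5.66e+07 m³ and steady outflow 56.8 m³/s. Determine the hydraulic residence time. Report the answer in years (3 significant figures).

Q = 56.8 m³/s × 3.156e+07 s/yr = 1.792e+09 m³/yr.
Hydraulic residence time τ = V/Q = 5.66e+07/1.792e+09 = 0.03158 yr.

0.0316 yr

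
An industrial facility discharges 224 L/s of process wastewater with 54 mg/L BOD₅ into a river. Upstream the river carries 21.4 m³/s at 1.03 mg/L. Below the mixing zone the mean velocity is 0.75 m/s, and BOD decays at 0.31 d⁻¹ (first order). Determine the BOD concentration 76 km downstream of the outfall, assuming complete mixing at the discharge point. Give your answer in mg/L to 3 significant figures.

1.10 mg/L

224 L/s = 0.224 m³/s.
After complete mixing, C₀ = (0.224·54 + 21.4·1.03) / 21.62 = 1.579 mg/L.
Travel time t = 7.6e+04 m / 0.75 m/s = 1.013e+05 s = 1.173 d.
C = 1.579·exp(−0.31·1.173) = 1.579·0.6952 = 1.097 mg/L.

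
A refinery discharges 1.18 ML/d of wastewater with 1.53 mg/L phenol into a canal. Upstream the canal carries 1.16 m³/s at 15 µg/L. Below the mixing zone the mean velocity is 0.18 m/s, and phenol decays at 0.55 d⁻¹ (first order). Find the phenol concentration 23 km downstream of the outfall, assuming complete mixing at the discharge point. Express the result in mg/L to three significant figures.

0.0145 mg/L

1.18 ML/d = 0.01366 m³/s.
15 µg/L = 0.015 mg/L.
After complete mixing, C₀ = (0.01366·1.53 + 1.16·0.015) / 1.174 = 0.03263 mg/L.
Travel time t = 2.3e+04 m / 0.18 m/s = 1.278e+05 s = 1.479 d.
C = 0.03263·exp(−0.55·1.479) = 0.03263·0.4433 = 0.01447 mg/L.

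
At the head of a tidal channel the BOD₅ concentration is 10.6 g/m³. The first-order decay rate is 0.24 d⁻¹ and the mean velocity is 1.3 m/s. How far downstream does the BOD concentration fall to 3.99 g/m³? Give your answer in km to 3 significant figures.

457 km

From C = C₀·e^(−kt), t = ln(C₀/C)/k = ln(10.6/3.99)/0.24 = 0.9771/0.24 = 4.071 d.
Distance = v·t = 1.3 m/s × 3.517e+05 s = 4.573e+05 m = 457.3 km.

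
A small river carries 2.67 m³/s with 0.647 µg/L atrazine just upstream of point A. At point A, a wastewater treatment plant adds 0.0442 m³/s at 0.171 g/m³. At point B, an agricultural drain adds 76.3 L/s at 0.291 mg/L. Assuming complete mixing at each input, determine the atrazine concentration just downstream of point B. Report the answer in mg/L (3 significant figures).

0.647 µg/L = 0.000647 mg/L.
After input A: C = (2.67·0.000647 + 0.0442·0.171) / 2.714 = 0.003421 mg/L.
76.3 L/s = 0.0763 m³/s.
After input B: C = (2.714·0.003421 + 0.0763·0.291) / 2.79 = 0.01128 mg/L.

0.0113 mg/L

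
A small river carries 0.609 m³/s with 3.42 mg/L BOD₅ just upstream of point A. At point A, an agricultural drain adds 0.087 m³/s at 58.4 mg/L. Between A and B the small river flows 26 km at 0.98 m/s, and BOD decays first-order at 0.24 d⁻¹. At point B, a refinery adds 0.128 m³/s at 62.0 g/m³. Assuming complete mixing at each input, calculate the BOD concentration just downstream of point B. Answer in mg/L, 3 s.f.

After input A: C = (0.609·3.42 + 0.087·58.4) / 0.696 = 10.29 mg/L.
Over the 26 km reach to input B (t = 2.653e+04 s = 0.3071 d), decay gives C = 10.29·exp(−0.24·0.3071) = 9.561 mg/L.
After input B: C = (0.696·9.561 + 0.128·62) / 0.824 = 17.71 mg/L.

17.7 mg/L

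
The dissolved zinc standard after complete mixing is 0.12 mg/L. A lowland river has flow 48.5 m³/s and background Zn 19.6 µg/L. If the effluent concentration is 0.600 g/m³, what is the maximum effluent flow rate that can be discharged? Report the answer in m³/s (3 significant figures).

10.1 m³/s

19.6 µg/L = 0.0196 mg/L.
Mass balance at complete mixing: C_std·(Q_w + Q_r) = Q_w·C_e + Q_r·C_b.
Rearranging, Q_w = Q_r·(C_std − C_b)/(C_e − C_std) = 48.5·(0.12 − 0.0196) / (0.6 − 0.12) = 10.14 m³/s.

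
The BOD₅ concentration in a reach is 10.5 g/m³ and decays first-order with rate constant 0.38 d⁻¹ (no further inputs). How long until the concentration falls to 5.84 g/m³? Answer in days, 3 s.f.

t = ln(C₀/C)/k = ln(10.5/5.84)/0.38 = 0.5866/0.38 = 1.544 d.

1.54 d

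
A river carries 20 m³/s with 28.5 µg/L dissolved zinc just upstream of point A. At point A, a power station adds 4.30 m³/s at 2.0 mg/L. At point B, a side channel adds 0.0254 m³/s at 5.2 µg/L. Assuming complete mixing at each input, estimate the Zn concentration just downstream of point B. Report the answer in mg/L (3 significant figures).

0.377 mg/L

28.5 µg/L = 0.0285 mg/L.
After input A: C = (20·0.0285 + 4.3·2) / 24.3 = 0.3774 mg/L.
5.2 µg/L = 0.0052 mg/L.
After input B: C = (24.3·0.3774 + 0.0254·0.0052) / 24.33 = 0.377 mg/L.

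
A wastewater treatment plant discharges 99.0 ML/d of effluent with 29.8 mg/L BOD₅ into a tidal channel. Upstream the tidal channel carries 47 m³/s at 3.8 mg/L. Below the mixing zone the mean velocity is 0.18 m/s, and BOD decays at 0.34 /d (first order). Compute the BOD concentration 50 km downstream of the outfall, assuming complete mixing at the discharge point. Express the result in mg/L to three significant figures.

1.48 mg/L

99.0 ML/d = 1.146 m³/s.
After complete mixing, C₀ = (1.146·29.8 + 47·3.8) / 48.15 = 4.419 mg/L.
Travel time t = 5e+04 m / 0.18 m/s = 2.778e+05 s = 3.215 d.
C = 4.419·exp(−0.34·3.215) = 4.419·0.3352 = 1.481 mg/L.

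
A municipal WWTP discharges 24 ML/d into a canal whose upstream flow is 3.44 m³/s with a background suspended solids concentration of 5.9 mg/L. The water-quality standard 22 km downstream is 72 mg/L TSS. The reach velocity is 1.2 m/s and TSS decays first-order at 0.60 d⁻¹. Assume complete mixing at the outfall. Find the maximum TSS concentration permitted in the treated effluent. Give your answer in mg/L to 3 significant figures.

1020 mg/L

24 ML/d = 0.2778 m³/s.
Travel time to the compliance point: t = 2.2e+04/1.2 = 1.833e+04 s = 0.2122 d; decay factor exp(−0.60·0.2122) = 0.8805.
So the concentration just after mixing may be at most 72/0.8805 = 81.78 mg/L.
Mass balance: 81.78·3.718 = 0.2778·Cₑ + 3.44·5.9.
Cₑ = (304 − 20.3) / 0.2778 = 1021 mg/L.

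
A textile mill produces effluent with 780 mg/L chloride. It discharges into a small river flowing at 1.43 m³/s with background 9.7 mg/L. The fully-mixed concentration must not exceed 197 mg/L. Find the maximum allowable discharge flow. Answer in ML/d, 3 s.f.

39.7 ML/d

Mass balance at complete mixing: C_std·(Q_w + Q_r) = Q_w·C_e + Q_r·C_b.
Rearranging, Q_w = Q_r·(C_std − C_b)/(C_e − C_std) = 1.43·(197 − 9.7) / (780 − 197) = 0.4594 m³/s.
= 39.69 ML/d.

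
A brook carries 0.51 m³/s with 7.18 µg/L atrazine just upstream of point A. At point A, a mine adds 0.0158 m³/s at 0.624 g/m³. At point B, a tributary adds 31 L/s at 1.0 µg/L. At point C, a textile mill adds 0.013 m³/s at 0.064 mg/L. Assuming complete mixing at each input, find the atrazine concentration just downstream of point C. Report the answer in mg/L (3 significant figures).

7.18 µg/L = 0.00718 mg/L.
After input A: C = (0.51·0.00718 + 0.0158·0.624) / 0.5258 = 0.02572 mg/L.
31 L/s = 0.031 m³/s.
1.0 µg/L = 0.001 mg/L.
After input B: C = (0.5258·0.02572 + 0.031·0.001) / 0.5568 = 0.02434 mg/L.
After input C: C = (0.5568·0.02434 + 0.013·0.064) / 0.5698 = 0.02524 mg/L.

0.0252 mg/L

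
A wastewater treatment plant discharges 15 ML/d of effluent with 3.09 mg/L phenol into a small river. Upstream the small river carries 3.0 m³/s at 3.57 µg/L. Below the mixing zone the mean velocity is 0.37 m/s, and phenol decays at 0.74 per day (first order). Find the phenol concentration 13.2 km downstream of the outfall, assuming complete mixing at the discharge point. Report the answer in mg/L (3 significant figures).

15 ML/d = 0.1736 m³/s.
3.57 µg/L = 0.00357 mg/L.
After complete mixing, C₀ = (0.1736·3.09 + 3·0.00357) / 3.174 = 0.1724 mg/L.
Travel time t = 1.32e+04 m / 0.37 m/s = 3.568e+04 s = 0.4129 d.
C = 0.1724·exp(−0.74·0.4129) = 0.1724·0.7367 = 0.127 mg/L.

0.127 mg/L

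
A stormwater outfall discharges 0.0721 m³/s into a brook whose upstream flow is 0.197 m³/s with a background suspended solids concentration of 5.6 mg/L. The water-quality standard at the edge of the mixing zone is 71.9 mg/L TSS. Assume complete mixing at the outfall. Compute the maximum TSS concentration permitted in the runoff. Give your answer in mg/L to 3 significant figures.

253 mg/L

Mass balance: 71.9·0.2691 = 0.0721·Cₑ + 0.197·5.6.
Cₑ = (19.35 − 1.103) / 0.0721 = 253.1 mg/L.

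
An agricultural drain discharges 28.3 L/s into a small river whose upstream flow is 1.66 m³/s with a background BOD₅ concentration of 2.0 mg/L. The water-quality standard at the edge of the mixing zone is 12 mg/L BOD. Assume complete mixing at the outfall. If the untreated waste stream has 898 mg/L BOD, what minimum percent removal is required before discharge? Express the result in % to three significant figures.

28.3 L/s = 0.0283 m³/s.
Mass balance: 12·1.688 = 0.0283·Cₑ + 1.66·2.
Cₑ = (20.26 − 3.32) / 0.0283 = 598.6 mg/L.
Required removal = 1 − 598.6/898 = 33.34 %.

33.3 %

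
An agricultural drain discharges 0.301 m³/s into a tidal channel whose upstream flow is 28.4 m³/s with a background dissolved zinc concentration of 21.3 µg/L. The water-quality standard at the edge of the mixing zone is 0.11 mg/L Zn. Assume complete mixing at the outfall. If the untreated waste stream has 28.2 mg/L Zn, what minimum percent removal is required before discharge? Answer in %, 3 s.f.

21.3 µg/L = 0.0213 mg/L.
Mass balance: 0.11·28.7 = 0.301·Cₑ + 28.4·0.0213.
Cₑ = (3.157 − 0.6049) / 0.301 = 8.479 mg/L.
Required removal = 1 − 8.479/28.2 = 69.93 %.

69.9 %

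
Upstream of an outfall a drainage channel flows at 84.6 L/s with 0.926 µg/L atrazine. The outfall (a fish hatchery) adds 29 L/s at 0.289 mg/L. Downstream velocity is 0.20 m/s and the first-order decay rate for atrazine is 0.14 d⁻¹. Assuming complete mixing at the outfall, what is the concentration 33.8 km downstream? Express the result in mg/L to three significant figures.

0.0566 mg/L

29 L/s = 0.029 m³/s.
84.6 L/s = 0.0846 m³/s.
0.926 µg/L = 0.000926 mg/L.
After complete mixing, C₀ = (0.029·0.289 + 0.0846·0.000926) / 0.1136 = 0.07447 mg/L.
Travel time t = 3.38e+04 m / 0.20 m/s = 1.69e+05 s = 1.956 d.
C = 0.07447·exp(−0.14·1.956) = 0.07447·0.7605 = 0.05663 mg/L.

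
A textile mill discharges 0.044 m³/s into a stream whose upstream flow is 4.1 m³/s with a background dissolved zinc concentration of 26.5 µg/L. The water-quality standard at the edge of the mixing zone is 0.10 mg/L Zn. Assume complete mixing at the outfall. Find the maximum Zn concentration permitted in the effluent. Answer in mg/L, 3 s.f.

26.5 µg/L = 0.0265 mg/L.
Mass balance: 0.1·4.144 = 0.044·Cₑ + 4.1·0.0265.
Cₑ = (0.4144 − 0.1086) / 0.044 = 6.949 mg/L.

6.95 mg/L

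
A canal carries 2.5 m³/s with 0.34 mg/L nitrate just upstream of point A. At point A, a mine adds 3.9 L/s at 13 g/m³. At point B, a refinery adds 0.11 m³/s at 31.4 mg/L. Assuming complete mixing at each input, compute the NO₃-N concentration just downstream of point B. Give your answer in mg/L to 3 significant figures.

1.67 mg/L

3.9 L/s = 0.0039 m³/s.
After input A: C = (2.5·0.34 + 0.0039·13) / 2.504 = 0.3597 mg/L.
After input B: C = (2.504·0.3597 + 0.11·31.4) / 2.614 = 1.666 mg/L.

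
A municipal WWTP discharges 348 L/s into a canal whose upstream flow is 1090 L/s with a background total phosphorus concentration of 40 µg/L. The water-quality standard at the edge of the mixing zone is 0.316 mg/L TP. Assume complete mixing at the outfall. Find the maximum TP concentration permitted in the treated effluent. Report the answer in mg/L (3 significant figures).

1.18 mg/L

348 L/s = 0.348 m³/s.
1090 L/s = 1.09 m³/s.
40 µg/L = 0.04 mg/L.
Mass balance: 0.316·1.438 = 0.348·Cₑ + 1.09·0.04.
Cₑ = (0.4544 − 0.0436) / 0.348 = 1.18 mg/L.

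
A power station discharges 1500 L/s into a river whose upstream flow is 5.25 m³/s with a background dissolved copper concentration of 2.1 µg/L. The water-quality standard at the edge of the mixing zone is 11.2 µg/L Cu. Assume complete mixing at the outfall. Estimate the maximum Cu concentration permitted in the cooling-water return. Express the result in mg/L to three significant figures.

1500 L/s = 1.5 m³/s.
2.1 µg/L = 0.0021 mg/L.
11.2 µg/L = 0.0112 mg/L.
Mass balance: 0.0112·6.75 = 1.5·Cₑ + 5.25·0.0021.
Cₑ = (0.0756 − 0.01103) / 1.5 = 0.04305 mg/L.

0.0430 mg/L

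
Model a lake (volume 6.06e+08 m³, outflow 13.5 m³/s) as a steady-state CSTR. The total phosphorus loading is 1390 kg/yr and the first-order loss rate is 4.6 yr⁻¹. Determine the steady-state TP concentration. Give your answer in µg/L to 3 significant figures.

0.433 µg/L

Outflow Q = 13.5 m³/s × 3.156e+07 s/yr = 4.26e+08 m³/yr.
Steady-state CSTR mass balance: W = Q·C + k·V·C, so C = W/(Q + kV).
Q + kV = 4.26e+08 + 4.6·6.06e+08 = 3.214e+09 m³/yr.
C = 1390/3.214e+09 = 4.325e-07 kg/m³ = 0.0004325 mg/L = 0.4325 µg/L.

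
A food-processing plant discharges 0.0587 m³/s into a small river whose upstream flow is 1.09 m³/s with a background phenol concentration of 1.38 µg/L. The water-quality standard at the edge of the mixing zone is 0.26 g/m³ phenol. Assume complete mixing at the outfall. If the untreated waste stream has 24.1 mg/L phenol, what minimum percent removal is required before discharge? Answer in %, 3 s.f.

1.38 µg/L = 0.00138 mg/L.
Mass balance: 0.26·1.149 = 0.0587·Cₑ + 1.09·0.00138.
Cₑ = (0.2987 − 0.001504) / 0.0587 = 5.062 mg/L.
Required removal = 1 − 5.062/24.1 = 78.99 %.

79.0 %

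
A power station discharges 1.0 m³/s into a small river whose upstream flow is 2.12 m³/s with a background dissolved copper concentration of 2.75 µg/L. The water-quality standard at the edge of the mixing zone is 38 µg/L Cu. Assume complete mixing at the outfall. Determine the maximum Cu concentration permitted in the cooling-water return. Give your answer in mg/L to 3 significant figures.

0.113 mg/L

2.75 µg/L = 0.00275 mg/L.
38 µg/L = 0.038 mg/L.
Mass balance: 0.038·3.12 = 1·Cₑ + 2.12·0.00275.
Cₑ = (0.1186 − 0.00583) / 1 = 0.1127 mg/L.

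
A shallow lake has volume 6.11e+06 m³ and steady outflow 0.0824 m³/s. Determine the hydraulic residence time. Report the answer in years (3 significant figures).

Q = 0.0824 m³/s × 3.156e+07 s/yr = 2.6e+06 m³/yr.
Hydraulic residence time τ = V/Q = 6.11e+06/2.6e+06 = 2.35 yr.

2.35 yr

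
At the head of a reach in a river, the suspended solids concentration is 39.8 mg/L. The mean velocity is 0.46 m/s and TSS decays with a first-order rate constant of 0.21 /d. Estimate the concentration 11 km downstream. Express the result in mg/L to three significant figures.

Travel time t = 11 km / 0.46 m/s = 1.1e+04/0.46 = 2.391e+04 s = 0.2768 d.
First-order decay: C = 39.8·exp(−0.21·0.2768) = 39.8·0.9435 = 37.55 mg/L.

37.6 mg/L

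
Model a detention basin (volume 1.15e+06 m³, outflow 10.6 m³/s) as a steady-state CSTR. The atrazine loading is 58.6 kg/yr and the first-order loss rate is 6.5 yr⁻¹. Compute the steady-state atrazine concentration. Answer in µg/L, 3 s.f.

0.171 µg/L

Outflow Q = 10.6 m³/s × 3.156e+07 s/yr = 3.345e+08 m³/yr.
Steady-state CSTR mass balance: W = Q·C + k·V·C, so C = W/(Q + kV).
Q + kV = 3.345e+08 + 6.5·1.15e+06 = 3.42e+08 m³/yr.
C = 58.6/3.42e+08 = 1.714e-07 kg/m³ = 0.0001714 mg/L = 0.1714 µg/L.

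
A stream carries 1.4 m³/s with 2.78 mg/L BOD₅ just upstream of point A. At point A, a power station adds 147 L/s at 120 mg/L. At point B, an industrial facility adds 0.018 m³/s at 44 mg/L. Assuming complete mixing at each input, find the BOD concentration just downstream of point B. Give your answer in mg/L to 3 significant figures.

14.3 mg/L

147 L/s = 0.147 m³/s.
After input A: C = (1.4·2.78 + 0.147·120) / 1.547 = 13.92 mg/L.
After input B: C = (1.547·13.92 + 0.018·44) / 1.565 = 14.26 mg/L.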